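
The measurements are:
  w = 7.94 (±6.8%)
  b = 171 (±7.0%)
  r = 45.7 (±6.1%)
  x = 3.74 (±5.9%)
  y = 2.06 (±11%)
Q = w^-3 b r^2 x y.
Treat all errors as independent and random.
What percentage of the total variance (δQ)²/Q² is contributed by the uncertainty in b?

6.37%

(δQ/Q)² = (-3·δw/w)² + (1·δb/b)² + (2·δr/r)² + (1·δx/x)² + (1·δy/y)²
  w term: (-3×0.0680)² = 0.0416
  b term: (1×0.0700)² = 0.00490
  r term: (2×0.0610)² = 0.0149
  x term: (1×0.0590)² = 0.00348
  y term: (1×0.110)² = 0.0121
Total = 0.0770. Share from b = 0.00490/0.0770 = 0.0637.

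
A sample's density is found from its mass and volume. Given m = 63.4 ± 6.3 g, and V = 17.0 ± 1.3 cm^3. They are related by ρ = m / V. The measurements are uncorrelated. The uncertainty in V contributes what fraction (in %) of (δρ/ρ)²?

37.2%

(δρ/ρ)² = (1·δm/m)² + (-1·δV/V)²
  m term: (1×0.0994)² = 0.00987
  V term: (-1×0.0765)² = 0.00585
Total = 0.0157. Share from V = 0.00585/0.0157 = 0.372.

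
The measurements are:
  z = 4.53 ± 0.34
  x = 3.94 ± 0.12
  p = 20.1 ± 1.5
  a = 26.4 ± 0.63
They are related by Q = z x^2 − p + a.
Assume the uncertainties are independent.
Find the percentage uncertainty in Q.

9.12%

Let w = z·x^2 = 70.3. δw/w = √((1·δz/z)² + (2·δx/x)²) = √(0.00563 + 0.00371) = 0.0967, so δw = 6.80.
Q = w − p + a: δQ = √(δw² + δp² + δa²) = √(46.2 + 2.25 + 0.397) = 6.99
Q = 76.6, so δQ/Q = 6.99/76.6 = 0.0912.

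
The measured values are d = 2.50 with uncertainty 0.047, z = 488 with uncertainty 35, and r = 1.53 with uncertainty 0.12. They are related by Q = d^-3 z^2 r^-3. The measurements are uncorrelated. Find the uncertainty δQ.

1200

Relative error in a monomial: (δQ/Q)² = Σ (nᵢ · δxᵢ/xᵢ)².
  (-3·δd/d)² = (-3×0.0188)² = 0.00318;  (2·δz/z)² = (2×0.0717)² = 0.0206;  (-3·δr/r)² = (-3×0.0784)² = 0.0554
δQ/Q = √(0.0791) = 0.281
Q = 4260, so δQ = 0.281 × 4260 = 1200.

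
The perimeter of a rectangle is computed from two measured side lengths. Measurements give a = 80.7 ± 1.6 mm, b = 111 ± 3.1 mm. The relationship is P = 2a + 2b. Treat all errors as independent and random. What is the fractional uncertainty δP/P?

0.0182

Sums and differences: (δP)² = Σ (cᵢ δxᵢ)².
  (2·δa)² = 10.2;  (2·δb)² = 38.4
δP = √(48.7) = 6.98 mm
P = 383 mm, so δP/P = 6.98/383 = 0.0182.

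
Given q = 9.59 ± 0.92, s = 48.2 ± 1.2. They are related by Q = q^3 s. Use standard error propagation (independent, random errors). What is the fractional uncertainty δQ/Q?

Relative error in a monomial: (δQ/Q)² = Σ (nᵢ · δxᵢ/xᵢ)².
  (3·δq/q)² = (3×0.0959)² = 0.0828;  (1·δs/s)² = (1×0.0249)² = 0.000620
δQ/Q = √(0.0834) = 0.289

0.289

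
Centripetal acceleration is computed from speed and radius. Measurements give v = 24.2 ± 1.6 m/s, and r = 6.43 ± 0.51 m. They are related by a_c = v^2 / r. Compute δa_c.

Each factor contributes (exponent × relative error)² to (δa_c/a_c)²:
  (2·δv/v)² = (2×0.0661)² = 0.0175;  (-1·δr/r)² = (-1×0.0793)² = 0.00629
δa_c/a_c = √(0.0238) = 0.154
a_c = 91.1 m/s^2, so δa_c = 0.154 × 91.1 = 14.0 m/s^2.

14.0 m/s^2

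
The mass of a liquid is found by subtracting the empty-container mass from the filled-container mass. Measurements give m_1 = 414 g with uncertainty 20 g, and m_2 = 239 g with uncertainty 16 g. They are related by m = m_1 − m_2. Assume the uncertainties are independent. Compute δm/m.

Each term contributes (cᵢ δxᵢ)² to (δm)²:
  (δm_1)² = 400;  (δm_2)² = 256
δm = √(656) = 25.6 g
m = 175 g, so δm/m = 25.6/175 = 0.146.

0.146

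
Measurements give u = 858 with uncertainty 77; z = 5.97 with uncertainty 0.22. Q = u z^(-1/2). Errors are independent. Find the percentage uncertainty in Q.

Since Q is a product/quotient, work with relative uncertainties:
  (1·δu/u)² = (1×0.0897)² = 0.00805;  (−½·δz/z)² = (-0.5×0.0369)² = 0.000339
δQ/Q = √(0.00839) = 0.0916

9.16%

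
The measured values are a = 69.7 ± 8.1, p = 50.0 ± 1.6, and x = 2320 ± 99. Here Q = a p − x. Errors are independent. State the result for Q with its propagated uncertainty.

Let w = a·p = 3480. δw/w = √((1·δa/a)² + (1·δp/p)²) = √(0.0135 + 0.00102) = 0.121, so δw = 420.
Q = w − x: δQ = √(δw² + δx²) = √(1.76e+05 + 9800) = 432
Q = 1160.

1160 ± 432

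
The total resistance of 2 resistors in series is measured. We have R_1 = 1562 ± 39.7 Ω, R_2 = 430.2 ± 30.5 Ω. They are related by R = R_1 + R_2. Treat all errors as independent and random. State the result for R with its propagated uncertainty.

1992 ± 50.1 Ω

Sums and differences: (δR)² = Σ (cᵢ δxᵢ)².
  (δR_1)² = 1580;  (δR_2)² = 930
δR = √(2510) = 50.1 Ω
R = 1992 Ω.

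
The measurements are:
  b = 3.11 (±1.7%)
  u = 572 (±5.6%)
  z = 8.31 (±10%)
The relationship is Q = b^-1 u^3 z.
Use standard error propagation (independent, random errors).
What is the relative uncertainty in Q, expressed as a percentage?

For a monomial Q ∝ b^-1, u^3, z, fractional errors add in quadrature:
  (-1·δb/b)² = (-1×0.0170)² = 0.000289;  (3·δu/u)² = (3×0.0560)² = 0.0282;  (1·δz/z)² = (1×0.100)² = 0.0100
δQ/Q = √(0.0385) = 0.196

19.6%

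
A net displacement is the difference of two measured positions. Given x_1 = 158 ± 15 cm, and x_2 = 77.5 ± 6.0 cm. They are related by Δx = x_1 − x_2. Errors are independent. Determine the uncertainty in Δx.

16.2 cm

Δx is a linear combination, so absolute uncertainties add in quadrature:
  (δx_1)² = 225;  (δx_2)² = 36.0
δΔx = √(261) = 16.2 cm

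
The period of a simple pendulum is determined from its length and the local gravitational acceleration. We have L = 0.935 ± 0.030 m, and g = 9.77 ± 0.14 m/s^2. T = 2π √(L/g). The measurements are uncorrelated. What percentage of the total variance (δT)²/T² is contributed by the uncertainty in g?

16.6%

(δT/T)² = (½·δL/L)² + (−½·δg/g)²
  L term: (0.5×0.0321)² = 0.000257
  g term: (-0.5×0.0143)² = 5.13e-05
Total = 0.000309. Share from g = 5.13e-05/0.000309 = 0.166.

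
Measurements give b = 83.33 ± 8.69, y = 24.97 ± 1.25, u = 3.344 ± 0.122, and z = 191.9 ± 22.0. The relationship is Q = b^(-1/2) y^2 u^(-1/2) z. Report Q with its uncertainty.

Q is a product of powers, so relative uncertainties combine in quadrature:
  (−½·δb/b)² = (-0.5×0.104)² = 0.00272;  (2·δy/y)² = (2×0.0501)² = 0.0100;  (−½·δu/u)² = (-0.5×0.0365)² = 0.000333;  (1·δz/z)² = (1×0.115)² = 0.0131
δQ/Q = √(0.0262) = 0.162
Q = 7168, so δQ = 0.162 × 7168 = 1160.

7168 ± 1160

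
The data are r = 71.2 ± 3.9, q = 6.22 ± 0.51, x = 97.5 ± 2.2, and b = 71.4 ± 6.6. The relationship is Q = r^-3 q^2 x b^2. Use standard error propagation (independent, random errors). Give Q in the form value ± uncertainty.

53.3 ± 15.9

Since Q is a product/quotient, work with relative uncertainties:
  (-3·δr/r)² = (-3×0.0548)² = 0.0270;  (2·δq/q)² = (2×0.0820)² = 0.0269;  (1·δx/x)² = (1×0.0226)² = 0.000509;  (2·δb/b)² = (2×0.0924)² = 0.0342
δQ/Q = √(0.0886) = 0.298
Q = 53.3, so δQ = 0.298 × 53.3 = 15.9.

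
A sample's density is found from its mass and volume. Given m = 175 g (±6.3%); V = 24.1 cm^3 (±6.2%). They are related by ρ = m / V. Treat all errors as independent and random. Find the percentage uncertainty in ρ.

8.84%

Since ρ is a product/quotient, work with relative uncertainties:
  (1·δm/m)² = (1×0.0630)² = 0.00397;  (-1·δV/V)² = (-1×0.0620)² = 0.00384
δρ/ρ = √(0.00781) = 0.0884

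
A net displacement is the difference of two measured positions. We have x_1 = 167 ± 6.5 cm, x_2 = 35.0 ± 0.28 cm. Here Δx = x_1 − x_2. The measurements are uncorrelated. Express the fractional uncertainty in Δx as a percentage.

4.93%

Δx is a linear combination, so absolute uncertainties add in quadrature:
  (δx_1)² = 42.2;  (δx_2)² = 0.0784
δΔx = √(42.3) = 6.51 cm
Δx = 132 cm, so δΔx/Δx = 6.51/132 = 0.0493.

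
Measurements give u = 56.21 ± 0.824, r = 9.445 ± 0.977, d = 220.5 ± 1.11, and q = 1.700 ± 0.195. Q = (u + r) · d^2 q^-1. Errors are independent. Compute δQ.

Let w = u + r = 65.66. δw = √(δu² + δr²) = √(0.679 + 0.955) = 1.28, so δw/w = 0.0195.
Q is then a monomial in w, d, q:
δQ/Q = √((δw/w)² + (2·δd/d)² + (-1·δq/q)²) = √(0.000379 + 0.000101 + 0.0132) = 0.117
Q = 1.878e+06, so δQ = 0.117 × 1.878e+06 = 2.19e+05.

2.19e+05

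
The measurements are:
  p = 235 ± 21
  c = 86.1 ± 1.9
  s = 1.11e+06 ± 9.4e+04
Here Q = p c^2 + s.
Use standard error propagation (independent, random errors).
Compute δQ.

1.97e+05

Let w = p·c^2 = 1.74e+06. δw/w = √((1·δp/p)² + (2·δc/c)²) = √(0.00799 + 0.00195) = 0.0997, so δw = 1.74e+05.
Q = w + s: δQ = √(δw² + δs²) = √(3.01e+10 + 8.84e+09) = 1.97e+05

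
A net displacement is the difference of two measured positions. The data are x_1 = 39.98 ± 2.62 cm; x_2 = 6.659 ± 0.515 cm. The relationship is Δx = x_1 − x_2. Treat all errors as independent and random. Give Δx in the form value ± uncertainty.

For a sum/difference, combine absolute errors in quadrature:
  (δx_1)² = 6.86;  (δx_2)² = 0.265
δΔx = √(7.13) = 2.67 cm
Δx = 33.32 cm.

33.32 ± 2.67 cm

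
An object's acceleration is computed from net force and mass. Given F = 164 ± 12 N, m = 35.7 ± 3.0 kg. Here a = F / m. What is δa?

0.512 m/s^2

Each factor contributes (exponent × relative error)² to (δa/a)²:
  (1·δF/F)² = (1×0.0732)² = 0.00535;  (-1·δm/m)² = (-1×0.0840)² = 0.00706
δa/a = √(0.0124) = 0.111
a = 4.59 m/s^2, so δa = 0.111 × 4.59 = 0.512 m/s^2.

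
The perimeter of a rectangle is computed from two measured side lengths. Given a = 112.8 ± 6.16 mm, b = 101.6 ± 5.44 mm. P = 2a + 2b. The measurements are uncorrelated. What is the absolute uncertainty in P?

16.4 mm

Sums and differences: (δP)² = Σ (cᵢ δxᵢ)².
  (2·δa)² = 152;  (2·δb)² = 118
δP = √(270) = 16.4 mm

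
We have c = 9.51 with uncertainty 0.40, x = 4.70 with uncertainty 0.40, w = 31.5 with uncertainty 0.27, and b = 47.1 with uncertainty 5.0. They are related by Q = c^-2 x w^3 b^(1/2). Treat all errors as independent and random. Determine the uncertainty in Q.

1490

Since Q is a product/quotient, work with relative uncertainties:
  (-2·δc/c)² = (-2×0.0421)² = 0.00708;  (1·δx/x)² = (1×0.0851)² = 0.00724;  (3·δw/w)² = (3×0.00857)² = 0.000661;  (½·δb/b)² = (0.5×0.106)² = 0.00282
δQ/Q = √(0.0178) = 0.133
Q = 11100, so δQ = 0.133 × 11100 = 1490.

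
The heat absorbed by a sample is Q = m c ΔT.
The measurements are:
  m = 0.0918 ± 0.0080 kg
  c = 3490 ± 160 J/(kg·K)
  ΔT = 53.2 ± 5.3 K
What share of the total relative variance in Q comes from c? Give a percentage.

10.7%

(δQ/Q)² = (1·δm/m)² + (1·δc/c)² + (1·δΔT/ΔT)²
  m term: (1×0.0871)² = 0.00759
  c term: (1×0.0458)² = 0.00210
  ΔT term: (1×0.0996)² = 0.00992
Total = 0.0196. Share from c = 0.00210/0.0196 = 0.107.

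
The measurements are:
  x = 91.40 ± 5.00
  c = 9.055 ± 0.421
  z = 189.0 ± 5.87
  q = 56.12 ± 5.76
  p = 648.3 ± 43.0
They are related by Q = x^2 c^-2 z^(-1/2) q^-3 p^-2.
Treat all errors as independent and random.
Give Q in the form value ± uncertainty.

Products/powers → add relative errors in quadrature, weighted by exponent:
  (2·δx/x)² = (2×0.0547)² = 0.0120;  (-2·δc/c)² = (-2×0.0465)² = 0.00865;  (−½·δz/z)² = (-0.5×0.0311)² = 0.000241;  (-3·δq/q)² = (-3×0.103)² = 0.0948;  (-2·δp/p)² = (-2×0.0663)² = 0.0176
δQ/Q = √(0.133) = 0.365
Q = 9.977e-11, so δQ = 0.365 × 9.977e-11 = 3.64e-11.

(9.977 ± 3.64) × 10^-11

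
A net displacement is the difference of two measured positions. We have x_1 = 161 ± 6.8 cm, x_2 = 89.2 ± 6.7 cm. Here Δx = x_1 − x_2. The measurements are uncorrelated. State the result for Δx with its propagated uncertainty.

Each term contributes (cᵢ δxᵢ)² to (δΔx)²:
  (δx_1)² = 46.2;  (δx_2)² = 44.9
δΔx = √(91.1) = 9.55 cm
Δx = 71.8 cm.

71.8 ± 9.55 cm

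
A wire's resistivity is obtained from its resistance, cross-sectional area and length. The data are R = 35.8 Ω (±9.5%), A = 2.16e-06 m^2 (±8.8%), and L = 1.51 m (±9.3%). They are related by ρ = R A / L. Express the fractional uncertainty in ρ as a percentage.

15.9%

Products/powers → add relative errors in quadrature, weighted by exponent:
  (1·δR/R)² = (1×0.0950)² = 0.00903;  (1·δA/A)² = (1×0.0880)² = 0.00774;  (-1·δL/L)² = (-1×0.0930)² = 0.00865
δρ/ρ = √(0.0254) = 0.159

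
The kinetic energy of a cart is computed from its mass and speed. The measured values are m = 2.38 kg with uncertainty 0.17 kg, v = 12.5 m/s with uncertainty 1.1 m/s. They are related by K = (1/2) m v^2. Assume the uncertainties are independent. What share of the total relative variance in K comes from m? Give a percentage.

(δK/K)² = (1·δm/m)² + (2·δv/v)²
  m term: (1×0.0714)² = 0.00510
  v term: (2×0.0880)² = 0.0310
Total = 0.0361. Share from m = 0.00510/0.0361 = 0.141.

14.1%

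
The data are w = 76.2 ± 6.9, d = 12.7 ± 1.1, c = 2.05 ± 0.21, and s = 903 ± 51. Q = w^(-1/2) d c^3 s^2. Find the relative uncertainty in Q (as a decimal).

Products/powers → add relative errors in quadrature, weighted by exponent:
  (−½·δw/w)² = (-0.5×0.0906)² = 0.00205;  (1·δd/d)² = (1×0.0866)² = 0.00750;  (3·δc/c)² = (3×0.102)² = 0.0944;  (2·δs/s)² = (2×0.0565)² = 0.0128
δQ/Q = √(0.117) = 0.342

0.342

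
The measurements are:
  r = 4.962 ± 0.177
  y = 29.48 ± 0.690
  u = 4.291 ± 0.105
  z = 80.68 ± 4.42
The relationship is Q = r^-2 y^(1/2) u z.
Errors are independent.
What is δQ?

7.17

Each factor contributes (exponent × relative error)² to (δQ/Q)²:
  (-2·δr/r)² = (-2×0.0357)² = 0.00509;  (½·δy/y)² = (0.5×0.0234)² = 0.000137;  (1·δu/u)² = (1×0.0245)² = 0.000599;  (1·δz/z)² = (1×0.0548)² = 0.00300
δQ/Q = √(0.00883) = 0.0940
Q = 76.34, so δQ = 0.0940 × 76.34 = 7.17.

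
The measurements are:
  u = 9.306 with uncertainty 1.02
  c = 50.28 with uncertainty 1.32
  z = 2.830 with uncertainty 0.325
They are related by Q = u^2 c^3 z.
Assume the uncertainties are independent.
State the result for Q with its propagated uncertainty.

(3.115 ± 0.809) × 10^7

Products/powers → add relative errors in quadrature, weighted by exponent:
  (2·δu/u)² = (2×0.110)² = 0.0481;  (3·δc/c)² = (3×0.0263)² = 0.00620;  (1·δz/z)² = (1×0.115)² = 0.0132
δQ/Q = √(0.0674) = 0.260
Q = 3.115e+07, so δQ = 0.260 × 3.115e+07 = 8.09e+06.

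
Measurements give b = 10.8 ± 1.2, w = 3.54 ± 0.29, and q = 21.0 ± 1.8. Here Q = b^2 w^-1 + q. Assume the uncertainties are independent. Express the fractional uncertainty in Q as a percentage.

14.8%

Let p = b^2·w^-1 = 32.9. δp/p = √((2·δb/b)² + (-1·δw/w)²) = √(0.0494 + 0.00671) = 0.237, so δp = 7.80.
Q = p + q: δQ = √(δp² + δq²) = √(60.9 + 3.24) = 8.01
Q = 53.9, so δQ/Q = 8.01/53.9 = 0.148.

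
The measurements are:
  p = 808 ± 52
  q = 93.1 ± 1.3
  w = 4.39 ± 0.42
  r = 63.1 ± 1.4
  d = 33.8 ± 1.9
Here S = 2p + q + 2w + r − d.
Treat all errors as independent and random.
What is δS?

104

Sums and differences: (δS)² = Σ (cᵢ δxᵢ)².
  (2·δp)² = 10800;  (δq)² = 1.69;  (2·δw)² = 0.706;  (δr)² = 1.96;  (δd)² = 3.61
δS = √(10800) = 104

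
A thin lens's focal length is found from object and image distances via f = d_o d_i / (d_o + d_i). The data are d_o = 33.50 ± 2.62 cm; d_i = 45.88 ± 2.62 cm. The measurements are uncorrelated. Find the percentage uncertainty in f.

∂f/∂d_o = (d_i/(d_o+d_i))² = 0.334;  ∂f/∂d_i = (d_o/(d_o+d_i))² = 0.178
δf = √((∂f/∂d_o · δd_o)² + (∂f/∂d_i · δd_i)²) = √(0.766 + 0.218) = 0.992 cm
f = 19.36 cm, so δf/f = 0.992/19.36 = 0.0512.

5.12%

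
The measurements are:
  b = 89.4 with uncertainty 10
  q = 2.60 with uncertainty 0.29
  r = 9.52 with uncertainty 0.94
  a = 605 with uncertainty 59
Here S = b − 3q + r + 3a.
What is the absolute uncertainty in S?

Absolute uncertainties add in quadrature for a linear combination:
  (δb)² = 100;  (3·δq)² = 0.757;  (δr)² = 0.884;  (3·δa)² = 31300
δS = √(31400) = 177

177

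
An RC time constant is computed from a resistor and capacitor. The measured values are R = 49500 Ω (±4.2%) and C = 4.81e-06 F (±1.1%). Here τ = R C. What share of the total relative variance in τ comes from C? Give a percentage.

(δτ/τ)² = (1·δR/R)² + (1·δC/C)²
  R term: (1×0.0420)² = 0.00176
  C term: (1×0.0110)² = 0.000121
Total = 0.00189. Share from C = 0.000121/0.00189 = 0.0642.

6.42%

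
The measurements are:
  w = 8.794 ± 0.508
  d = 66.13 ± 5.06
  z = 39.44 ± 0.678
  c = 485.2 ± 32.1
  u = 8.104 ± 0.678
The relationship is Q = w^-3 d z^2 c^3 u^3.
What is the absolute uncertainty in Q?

3.43e+12

Products/powers → add relative errors in quadrature, weighted by exponent:
  (-3·δw/w)² = (-3×0.0578)² = 0.0300;  (1·δd/d)² = (1×0.0765)² = 0.00585;  (2·δz/z)² = (2×0.0172)² = 0.00118;  (3·δc/c)² = (3×0.0662)² = 0.0394;  (3·δu/u)² = (3×0.0837)² = 0.0630
δQ/Q = √(0.139) = 0.373
Q = 9.195e+12, so δQ = 0.373 × 9.195e+12 = 3.43e+12.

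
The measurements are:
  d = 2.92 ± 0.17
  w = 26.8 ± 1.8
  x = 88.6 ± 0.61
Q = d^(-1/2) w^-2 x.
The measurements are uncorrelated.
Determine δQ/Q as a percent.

Products/powers → add relative errors in quadrature, weighted by exponent:
  (−½·δd/d)² = (-0.5×0.0582)² = 0.000847;  (-2·δw/w)² = (-2×0.0672)² = 0.0180;  (1·δx/x)² = (1×0.00688)² = 4.74e-05
δQ/Q = √(0.0189) = 0.138

13.8%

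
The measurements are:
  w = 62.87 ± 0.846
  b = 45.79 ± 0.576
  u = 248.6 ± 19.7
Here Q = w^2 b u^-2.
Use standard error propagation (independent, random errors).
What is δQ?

For a monomial Q ∝ w^2, b, u^-2, fractional errors add in quadrature:
  (2·δw/w)² = (2×0.0135)² = 0.000724;  (1·δb/b)² = (1×0.0126)² = 0.000158;  (-2·δu/u)² = (-2×0.0792)² = 0.0251
δQ/Q = √(0.0260) = 0.161
Q = 2.929, so δQ = 0.161 × 2.929 = 0.472.

0.472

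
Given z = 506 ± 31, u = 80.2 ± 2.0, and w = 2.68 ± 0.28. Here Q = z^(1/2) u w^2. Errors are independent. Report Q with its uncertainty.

Q is a product of powers, so relative uncertainties combine in quadrature:
  (½·δz/z)² = (0.5×0.0613)² = 0.000938;  (1·δu/u)² = (1×0.0249)² = 0.000622;  (2·δw/w)² = (2×0.104)² = 0.0437
δQ/Q = √(0.0452) = 0.213
Q = 13000, so δQ = 0.213 × 13000 = 2760.

13000 ± 2760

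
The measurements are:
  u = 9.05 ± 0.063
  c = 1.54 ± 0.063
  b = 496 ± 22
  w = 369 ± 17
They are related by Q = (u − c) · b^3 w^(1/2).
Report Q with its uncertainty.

Let h = u − c = 7.51. δh = √(δu² + δc²) = √(0.00397 + 0.00397) = 0.0891, so δh/h = 0.0119.
Q is then a monomial in h, b, w:
δQ/Q = √((δh/h)² + (3·δb/b)² + (½·δw/w)²) = √(0.000141 + 0.0177 + 0.000531) = 0.136
Q = 1.76e+10, so δQ = 0.136 × 1.76e+10 = 2.39e+09.

(1.76 ± 0.239) × 10^10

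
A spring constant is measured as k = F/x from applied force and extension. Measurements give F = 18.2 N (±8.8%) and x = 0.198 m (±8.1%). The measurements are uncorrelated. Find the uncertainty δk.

Each factor contributes (exponent × relative error)² to (δk/k)²:
  (1·δF/F)² = (1×0.0880)² = 0.00774;  (-1·δx/x)² = (-1×0.0810)² = 0.00656
δk/k = √(0.0143) = 0.120
k = 91.9 N/m, so δk = 0.120 × 91.9 = 11.0 N/m.

11.0 N/m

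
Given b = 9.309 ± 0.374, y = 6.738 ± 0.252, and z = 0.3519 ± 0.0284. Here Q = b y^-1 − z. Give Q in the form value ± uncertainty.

Let p = b·y^-1 = 1.382. δp/p = √((1·δb/b)² + (-1·δy/y)²) = √(0.00161 + 0.00140) = 0.0549, so δp = 0.0758.
Q = p − z: δQ = √(δp² + δz²) = √(0.00575 + 0.000807) = 0.0810
Q = 1.030.

1.030 ± 0.0810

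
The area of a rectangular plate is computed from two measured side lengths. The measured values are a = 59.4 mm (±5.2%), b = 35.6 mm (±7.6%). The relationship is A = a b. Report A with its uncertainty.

2110 ± 195 mm^2

For a monomial A ∝ a, b, fractional errors add in quadrature:
  (1·δa/a)² = (1×0.0520)² = 0.00270;  (1·δb/b)² = (1×0.0760)² = 0.00578
δA/A = √(0.00848) = 0.0921
A = 2110 mm^2, so δA = 0.0921 × 2110 = 195 mm^2.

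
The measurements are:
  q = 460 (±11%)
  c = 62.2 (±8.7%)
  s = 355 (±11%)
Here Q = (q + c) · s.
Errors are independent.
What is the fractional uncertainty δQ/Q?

0.147

Let u = q + c = 522. δu = √(δq² + δc²) = √(2560 + 29.3) = 50.9, so δu/u = 0.0975.
Q is then a monomial in u, s:
δQ/Q = √((δu/u)² + (1·δs/s)²) = √(0.00950 + 0.0121) = 0.147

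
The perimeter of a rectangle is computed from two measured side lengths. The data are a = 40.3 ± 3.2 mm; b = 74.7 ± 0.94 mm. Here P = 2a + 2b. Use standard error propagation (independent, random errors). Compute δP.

P is a linear combination, so absolute uncertainties add in quadrature:
  (2·δa)² = 41.0;  (2·δb)² = 3.53
δP = √(44.5) = 6.67 mm

6.67 mm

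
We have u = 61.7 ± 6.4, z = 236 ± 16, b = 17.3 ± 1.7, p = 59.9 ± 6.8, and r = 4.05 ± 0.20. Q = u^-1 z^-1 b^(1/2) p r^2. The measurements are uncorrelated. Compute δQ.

0.0564

Each factor contributes (exponent × relative error)² to (δQ/Q)²:
  (-1·δu/u)² = (-1×0.104)² = 0.0108;  (-1·δz/z)² = (-1×0.0678)² = 0.00460;  (½·δb/b)² = (0.5×0.0983)² = 0.00241;  (1·δp/p)² = (1×0.114)² = 0.0129;  (2·δr/r)² = (2×0.0494)² = 0.00975
δQ/Q = √(0.0404) = 0.201
Q = 0.281, so δQ = 0.201 × 0.281 = 0.0564.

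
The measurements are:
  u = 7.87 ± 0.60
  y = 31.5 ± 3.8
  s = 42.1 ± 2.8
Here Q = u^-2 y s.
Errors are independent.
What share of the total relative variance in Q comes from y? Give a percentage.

(δQ/Q)² = (-2·δu/u)² + (1·δy/y)² + (1·δs/s)²
  u term: (-2×0.0762)² = 0.0232
  y term: (1×0.121)² = 0.0146
  s term: (1×0.0665)² = 0.00442
Total = 0.0422. Share from y = 0.0146/0.0422 = 0.345.

34.5%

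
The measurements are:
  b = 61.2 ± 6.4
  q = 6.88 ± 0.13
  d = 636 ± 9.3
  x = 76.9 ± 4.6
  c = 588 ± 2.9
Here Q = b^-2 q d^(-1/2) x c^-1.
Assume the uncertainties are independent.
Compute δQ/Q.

For a monomial Q ∝ b^-2, q, d^(-1/2), x, c^-1, fractional errors add in quadrature:
  (-2·δb/b)² = (-2×0.105)² = 0.0437;  (1·δq/q)² = (1×0.0189)² = 0.000357;  (−½·δd/d)² = (-0.5×0.0146)² = 5.35e-05;  (1·δx/x)² = (1×0.0598)² = 0.00358;  (-1·δc/c)² = (-1×0.00493)² = 2.43e-05
δQ/Q = √(0.0478) = 0.219

0.219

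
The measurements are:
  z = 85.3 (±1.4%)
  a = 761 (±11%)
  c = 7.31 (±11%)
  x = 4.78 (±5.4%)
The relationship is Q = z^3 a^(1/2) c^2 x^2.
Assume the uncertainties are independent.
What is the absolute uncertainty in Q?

For a monomial Q ∝ z^3, a^(1/2), c^2, x^2, fractional errors add in quadrature:
  (3·δz/z)² = (3×0.0140)² = 0.00176;  (½·δa/a)² = (0.5×0.110)² = 0.00302;  (2·δc/c)² = (2×0.110)² = 0.0484;  (2·δx/x)² = (2×0.0540)² = 0.0117
δQ/Q = √(0.0649) = 0.255
Q = 2.09e+10, so δQ = 0.255 × 2.09e+10 = 5.32e+09.

5.32e+09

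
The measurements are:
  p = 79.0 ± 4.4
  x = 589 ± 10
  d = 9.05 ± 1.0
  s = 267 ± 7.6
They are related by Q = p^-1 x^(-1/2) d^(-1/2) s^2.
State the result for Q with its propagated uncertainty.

12.4 ± 1.20

Relative error in a monomial: (δQ/Q)² = Σ (nᵢ · δxᵢ/xᵢ)².
  (-1·δp/p)² = (-1×0.0557)² = 0.00310;  (−½·δx/x)² = (-0.5×0.0170)² = 7.21e-05;  (−½·δd/d)² = (-0.5×0.110)² = 0.00305;  (2·δs/s)² = (2×0.0285)² = 0.00324
δQ/Q = √(0.00947) = 0.0973
Q = 12.4, so δQ = 0.0973 × 12.4 = 1.20.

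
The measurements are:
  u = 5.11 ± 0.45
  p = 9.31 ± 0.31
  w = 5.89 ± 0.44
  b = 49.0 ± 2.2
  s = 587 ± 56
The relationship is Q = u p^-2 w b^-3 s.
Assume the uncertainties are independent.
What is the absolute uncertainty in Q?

0.000368

Relative error in a monomial: (δQ/Q)² = Σ (nᵢ · δxᵢ/xᵢ)².
  (1·δu/u)² = (1×0.0881)² = 0.00776;  (-2·δp/p)² = (-2×0.0333)² = 0.00443;  (1·δw/w)² = (1×0.0747)² = 0.00558;  (-3·δb/b)² = (-3×0.0449)² = 0.0181;  (1·δs/s)² = (1×0.0954)² = 0.00910
δQ/Q = √(0.0450) = 0.212
Q = 0.00173, so δQ = 0.212 × 0.00173 = 0.000368.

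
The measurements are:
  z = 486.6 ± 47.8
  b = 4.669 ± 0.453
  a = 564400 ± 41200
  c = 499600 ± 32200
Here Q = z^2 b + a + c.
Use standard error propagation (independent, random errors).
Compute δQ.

Let p = z^2·b = 1.106e+06. δp/p = √((2·δz/z)² + (1·δb/b)²) = √(0.0386 + 0.00941) = 0.219, so δp = 2.42e+05.
Q = p + a + c: δQ = √(δp² + δa² + δc²) = √(5.87e+10 + 1.7e+09 + 1.04e+09) = 2.48e+05

2.48e+05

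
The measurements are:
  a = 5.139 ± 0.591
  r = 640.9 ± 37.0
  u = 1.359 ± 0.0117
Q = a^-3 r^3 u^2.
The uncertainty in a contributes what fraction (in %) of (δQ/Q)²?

79.7%

(δQ/Q)² = (-3·δa/a)² + (3·δr/r)² + (2·δu/u)²
  a term: (-3×0.115)² = 0.119
  r term: (3×0.0577)² = 0.0300
  u term: (2×0.00861)² = 0.000296
Total = 0.149. Share from a = 0.119/0.149 = 0.797.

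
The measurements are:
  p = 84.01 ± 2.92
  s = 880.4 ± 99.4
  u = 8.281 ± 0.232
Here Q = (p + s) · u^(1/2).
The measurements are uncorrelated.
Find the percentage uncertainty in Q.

10.4%

Let w = p + s = 964.4. δw = √(δp² + δs²) = √(8.53 + 9880) = 99.4, so δw/w = 0.103.
Q is then a monomial in w, u:
δQ/Q = √((δw/w)² + (½·δu/u)²) = √(0.0106 + 0.000196) = 0.104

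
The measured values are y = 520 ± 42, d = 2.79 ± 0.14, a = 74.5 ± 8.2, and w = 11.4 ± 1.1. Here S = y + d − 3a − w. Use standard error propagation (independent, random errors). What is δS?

For a sum/difference, combine absolute errors in quadrature:
  (δy)² = 1760;  (δd)² = 0.0196;  (3·δa)² = 605;  (δw)² = 1.21
δS = √(2370) = 48.7

48.7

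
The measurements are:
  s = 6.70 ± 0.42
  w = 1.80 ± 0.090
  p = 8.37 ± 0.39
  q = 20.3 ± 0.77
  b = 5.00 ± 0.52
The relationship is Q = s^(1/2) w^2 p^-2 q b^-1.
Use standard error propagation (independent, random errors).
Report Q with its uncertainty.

0.486 ± 0.0868

Products/powers → add relative errors in quadrature, weighted by exponent:
  (½·δs/s)² = (0.5×0.0627)² = 0.000982;  (2·δw/w)² = (2×0.0500)² = 0.0100;  (-2·δp/p)² = (-2×0.0466)² = 0.00868;  (1·δq/q)² = (1×0.0379)² = 0.00144;  (-1·δb/b)² = (-1×0.104)² = 0.0108
δQ/Q = √(0.0319) = 0.179
Q = 0.486, so δQ = 0.179 × 0.486 = 0.0868.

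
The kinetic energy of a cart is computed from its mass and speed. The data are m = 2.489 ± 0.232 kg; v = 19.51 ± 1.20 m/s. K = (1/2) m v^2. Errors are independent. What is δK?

For a monomial K ∝ m, v^2, fractional errors add in quadrature:
  (1·δm/m)² = (1×0.0932)² = 0.00869;  (2·δv/v)² = (2×0.0615)² = 0.0151
δK/K = √(0.0238) = 0.154
K = 473.7 J, so δK = 0.154 × 473.7 = 73.1 J.

73.1 J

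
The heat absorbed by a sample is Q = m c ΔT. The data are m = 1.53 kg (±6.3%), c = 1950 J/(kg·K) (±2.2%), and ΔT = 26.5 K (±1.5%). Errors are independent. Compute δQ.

Since Q is a product/quotient, work with relative uncertainties:
  (1·δm/m)² = (1×0.0630)² = 0.00397;  (1·δc/c)² = (1×0.0220)² = 0.000484;  (1·δΔT/ΔT)² = (1×0.0150)² = 0.000225
δQ/Q = √(0.00468) = 0.0684
Q = 79100 J, so δQ = 0.0684 × 79100 = 5410 J.

5410 J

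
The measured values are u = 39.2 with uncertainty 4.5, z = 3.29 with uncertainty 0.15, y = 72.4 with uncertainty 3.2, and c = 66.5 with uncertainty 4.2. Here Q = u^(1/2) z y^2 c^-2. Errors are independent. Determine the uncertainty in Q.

4.17

Products/powers → add relative errors in quadrature, weighted by exponent:
  (½·δu/u)² = (0.5×0.115)² = 0.00329;  (1·δz/z)² = (1×0.0456)² = 0.00208;  (2·δy/y)² = (2×0.0442)² = 0.00781;  (-2·δc/c)² = (-2×0.0632)² = 0.0160
δQ/Q = √(0.0291) = 0.171
Q = 24.4, so δQ = 0.171 × 24.4 = 4.17.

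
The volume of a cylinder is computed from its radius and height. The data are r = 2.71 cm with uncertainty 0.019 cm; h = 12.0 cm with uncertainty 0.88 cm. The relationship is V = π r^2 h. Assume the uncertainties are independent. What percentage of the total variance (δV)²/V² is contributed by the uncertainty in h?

96.5%

(δV/V)² = (2·δr/r)² + (1·δh/h)²
  r term: (2×0.00701)² = 0.000197
  h term: (1×0.0733)² = 0.00538
Total = 0.00557. Share from h = 0.00538/0.00557 = 0.965.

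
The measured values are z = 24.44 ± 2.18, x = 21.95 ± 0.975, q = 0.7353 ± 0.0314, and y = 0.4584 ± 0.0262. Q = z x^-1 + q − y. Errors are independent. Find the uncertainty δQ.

0.118

Let p = z·x^-1 = 1.113. δp/p = √((1·δz/z)² + (-1·δx/x)²) = √(0.00796 + 0.00197) = 0.0996, so δp = 0.111.
Q = p + q − y: δQ = √(δp² + δq² + δy²) = √(0.0123 + 0.000986 + 0.000686) = 0.118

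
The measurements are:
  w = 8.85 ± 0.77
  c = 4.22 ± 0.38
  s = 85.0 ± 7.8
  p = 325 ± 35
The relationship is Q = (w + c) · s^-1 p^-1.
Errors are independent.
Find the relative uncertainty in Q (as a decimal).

Let u = w + c = 13.1. δu = √(δw² + δc²) = √(0.593 + 0.144) = 0.859, so δu/u = 0.0657.
Q is then a monomial in u, s, p:
δQ/Q = √((δu/u)² + (-1·δs/s)² + (-1·δp/p)²) = √(0.00432 + 0.00842 + 0.0116) = 0.156

0.156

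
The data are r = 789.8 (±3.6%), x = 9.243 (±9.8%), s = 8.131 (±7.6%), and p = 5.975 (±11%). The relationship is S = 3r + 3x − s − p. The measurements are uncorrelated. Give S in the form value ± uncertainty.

Absolute uncertainties add in quadrature for a linear combination:
  (3·δr)² = 7280;  (3·δx)² = 7.38;  (δs)² = 0.382;  (δp)² = 0.432
δS = √(7280) = 85.3
S = 2383.

2383 ± 85.3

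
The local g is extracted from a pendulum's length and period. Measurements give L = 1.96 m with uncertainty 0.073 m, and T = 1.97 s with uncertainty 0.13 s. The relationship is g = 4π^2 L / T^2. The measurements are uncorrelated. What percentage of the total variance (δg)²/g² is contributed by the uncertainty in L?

(δg/g)² = (1·δL/L)² + (-2·δT/T)²
  L term: (1×0.0372)² = 0.00139
  T term: (-2×0.0660)² = 0.0174
Total = 0.0188. Share from L = 0.00139/0.0188 = 0.0738.

7.38%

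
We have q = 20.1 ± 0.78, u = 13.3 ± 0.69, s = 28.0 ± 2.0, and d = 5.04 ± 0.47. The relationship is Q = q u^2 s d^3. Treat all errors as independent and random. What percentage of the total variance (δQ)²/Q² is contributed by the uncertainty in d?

81.8%

(δQ/Q)² = (1·δq/q)² + (2·δu/u)² + (1·δs/s)² + (3·δd/d)²
  q term: (1×0.0388)² = 0.00151
  u term: (2×0.0519)² = 0.0108
  s term: (1×0.0714)² = 0.00510
  d term: (3×0.0933)² = 0.0783
Total = 0.0956. Share from d = 0.0783/0.0956 = 0.818.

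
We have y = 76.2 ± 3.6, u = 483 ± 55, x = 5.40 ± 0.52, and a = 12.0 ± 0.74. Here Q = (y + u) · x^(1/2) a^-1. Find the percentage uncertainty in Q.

Let w = y + u = 559. δw = √(δy² + δu²) = √(13.0 + 3020) = 55.1, so δw/w = 0.0986.
Q is then a monomial in w, x, a:
δQ/Q = √((δw/w)² + (½·δx/x)² + (-1·δa/a)²) = √(0.00972 + 0.00232 + 0.00380) = 0.126

12.6%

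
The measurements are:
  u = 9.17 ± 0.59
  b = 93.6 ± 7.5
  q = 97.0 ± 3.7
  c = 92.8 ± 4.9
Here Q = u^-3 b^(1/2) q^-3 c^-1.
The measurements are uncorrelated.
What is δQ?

3.47e-11

For a monomial Q ∝ u^-3, b^(1/2), q^-3, c^-1, fractional errors add in quadrature:
  (-3·δu/u)² = (-3×0.0643)² = 0.0373;  (½·δb/b)² = (0.5×0.0801)² = 0.00161;  (-3·δq/q)² = (-3×0.0381)² = 0.0131;  (-1·δc/c)² = (-1×0.0528)² = 0.00279
δQ/Q = √(0.0547) = 0.234
Q = 1.48e-10, so δQ = 0.234 × 1.48e-10 = 3.47e-11.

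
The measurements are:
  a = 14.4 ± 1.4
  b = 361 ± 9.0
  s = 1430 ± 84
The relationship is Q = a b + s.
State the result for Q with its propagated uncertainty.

6630 ± 528

Let p = a·b = 5200. δp/p = √((1·δa/a)² + (1·δb/b)²) = √(0.00945 + 0.000622) = 0.100, so δp = 522.
Q = p + s: δQ = √(δp² + δs²) = √(2.72e+05 + 7060) = 528
Q = 6630.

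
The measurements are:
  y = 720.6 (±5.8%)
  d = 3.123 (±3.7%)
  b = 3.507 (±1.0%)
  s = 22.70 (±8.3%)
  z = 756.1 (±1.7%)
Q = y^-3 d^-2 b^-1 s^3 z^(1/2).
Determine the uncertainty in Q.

For a monomial Q ∝ y^-3, d^-2, b^-1, s^3, z^(1/2), fractional errors add in quadrature:
  (-3·δy/y)² = (-3×0.0580)² = 0.0303;  (-2·δd/d)² = (-2×0.0370)² = 0.00548;  (-1·δb/b)² = (-1×0.0100)² = 0.000100;  (3·δs/s)² = (3×0.0830)² = 0.0620;  (½·δz/z)² = (0.5×0.0170)² = 7.23e-05
δQ/Q = √(0.0979) = 0.313
Q = 2.513e-05, so δQ = 0.313 × 2.513e-05 = 7.86e-06.

7.86e-06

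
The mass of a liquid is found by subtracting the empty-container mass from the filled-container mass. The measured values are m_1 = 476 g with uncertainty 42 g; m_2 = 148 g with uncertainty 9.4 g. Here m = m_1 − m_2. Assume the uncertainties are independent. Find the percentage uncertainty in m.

Absolute uncertainties add in quadrature for a linear combination:
  (δm_1)² = 1760;  (δm_2)² = 88.4
δm = √(1850) = 43.0 g
m = 328 g, so δm/m = 43.0/328 = 0.131.

13.1%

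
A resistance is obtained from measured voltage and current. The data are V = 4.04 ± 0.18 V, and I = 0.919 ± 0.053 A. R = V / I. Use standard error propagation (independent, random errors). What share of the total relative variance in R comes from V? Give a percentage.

37.4%

(δR/R)² = (1·δV/V)² + (-1·δI/I)²
  V term: (1×0.0446)² = 0.00199
  I term: (-1×0.0577)² = 0.00333
Total = 0.00531. Share from V = 0.00199/0.00531 = 0.374.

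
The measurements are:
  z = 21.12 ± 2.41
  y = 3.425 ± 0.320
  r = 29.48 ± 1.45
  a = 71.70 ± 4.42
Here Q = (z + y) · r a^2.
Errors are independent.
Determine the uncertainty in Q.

6.16e+05

Let u = z + y = 24.55. δu = √(δz² + δy²) = √(5.81 + 0.102) = 2.43, so δu/u = 0.0990.
Q is then a monomial in u, r, a:
δQ/Q = √((δu/u)² + (1·δr/r)² + (2·δa/a)²) = √(0.00981 + 0.00242 + 0.0152) = 0.166
Q = 3.72e+06, so δQ = 0.166 × 3.72e+06 = 6.16e+05.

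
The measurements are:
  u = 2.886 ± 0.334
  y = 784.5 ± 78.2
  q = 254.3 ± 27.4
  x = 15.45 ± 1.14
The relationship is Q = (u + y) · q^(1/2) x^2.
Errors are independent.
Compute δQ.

Let w = u + y = 787.4. δw = √(δu² + δy²) = √(0.112 + 6120) = 78.2, so δw/w = 0.0993.
Q is then a monomial in w, q, x:
δQ/Q = √((δw/w)² + (½·δq/q)² + (2·δx/x)²) = √(0.00986 + 0.00290 + 0.0218) = 0.186
Q = 2.997e+06, so δQ = 0.186 × 2.997e+06 = 5.57e+05.

5.57e+05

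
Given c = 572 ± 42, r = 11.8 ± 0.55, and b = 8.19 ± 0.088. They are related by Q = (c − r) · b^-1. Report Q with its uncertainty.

Let u = c − r = 560. δu = √(δc² + δr²) = √(1760 + 0.303) = 42.0, so δu/u = 0.0750.
Q is then a monomial in u, b:
δQ/Q = √((δu/u)² + (-1·δb/b)²) = √(0.00562 + 0.000115) = 0.0757
Q = 68.4, so δQ = 0.0757 × 68.4 = 5.18.

68.4 ± 5.18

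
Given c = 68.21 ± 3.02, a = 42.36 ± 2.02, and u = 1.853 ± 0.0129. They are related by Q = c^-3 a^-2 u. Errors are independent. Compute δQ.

Relative error in a monomial: (δQ/Q)² = Σ (nᵢ · δxᵢ/xᵢ)².
  (-3·δc/c)² = (-3×0.0443)² = 0.0176;  (-2·δa/a)² = (-2×0.0477)² = 0.00910;  (1·δu/u)² = (1×0.00696)² = 4.85e-05
δQ/Q = √(0.0268) = 0.164
Q = 3.254e-09, so δQ = 0.164 × 3.254e-09 = 5.33e-10.

5.33e-10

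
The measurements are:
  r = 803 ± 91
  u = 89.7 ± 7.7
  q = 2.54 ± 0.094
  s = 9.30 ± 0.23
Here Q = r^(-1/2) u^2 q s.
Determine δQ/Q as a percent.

18.6%

Products/powers → add relative errors in quadrature, weighted by exponent:
  (−½·δr/r)² = (-0.5×0.113)² = 0.00321;  (2·δu/u)² = (2×0.0858)² = 0.0295;  (1·δq/q)² = (1×0.0370)² = 0.00137;  (1·δs/s)² = (1×0.0247)² = 0.000612
δQ/Q = √(0.0347) = 0.186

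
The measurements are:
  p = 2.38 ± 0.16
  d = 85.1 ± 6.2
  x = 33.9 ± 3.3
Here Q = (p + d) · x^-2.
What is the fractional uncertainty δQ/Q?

Let u = p + d = 87.5. δu = √(δp² + δd²) = √(0.0256 + 38.4) = 6.20, so δu/u = 0.0709.
Q is then a monomial in u, x:
δQ/Q = √((δu/u)² + (-2·δx/x)²) = √(0.00503 + 0.0379) = 0.207

0.207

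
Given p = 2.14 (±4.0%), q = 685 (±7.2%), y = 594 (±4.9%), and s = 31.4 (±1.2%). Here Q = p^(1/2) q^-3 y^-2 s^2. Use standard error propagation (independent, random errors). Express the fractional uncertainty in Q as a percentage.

Q is a product of powers, so relative uncertainties combine in quadrature:
  (½·δp/p)² = (0.5×0.0400)² = 0.000400;  (-3·δq/q)² = (-3×0.0720)² = 0.0467;  (-2·δy/y)² = (-2×0.0490)² = 0.00960;  (2·δs/s)² = (2×0.0120)² = 0.000576
δQ/Q = √(0.0572) = 0.239

23.9%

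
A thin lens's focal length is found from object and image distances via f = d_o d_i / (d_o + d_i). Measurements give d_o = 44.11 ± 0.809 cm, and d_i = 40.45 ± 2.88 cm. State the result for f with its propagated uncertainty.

21.10 ± 0.805 cm

∂f/∂d_o = (d_i/(d_o+d_i))² = 0.229;  ∂f/∂d_i = (d_o/(d_o+d_i))² = 0.272
δf = √((∂f/∂d_o · δd_o)² + (∂f/∂d_i · δd_i)²) = √(0.0343 + 0.614) = 0.805 cm
f = 21.10 cm.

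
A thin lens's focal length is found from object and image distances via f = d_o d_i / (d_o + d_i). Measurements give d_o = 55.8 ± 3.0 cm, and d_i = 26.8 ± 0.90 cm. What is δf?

∂f/∂d_o = (d_i/(d_o+d_i))² = 0.105;  ∂f/∂d_i = (d_o/(d_o+d_i))² = 0.456
δf = √((∂f/∂d_o · δd_o)² + (∂f/∂d_i · δd_i)²) = √(0.0997 + 0.169) = 0.518 cm

0.518 cm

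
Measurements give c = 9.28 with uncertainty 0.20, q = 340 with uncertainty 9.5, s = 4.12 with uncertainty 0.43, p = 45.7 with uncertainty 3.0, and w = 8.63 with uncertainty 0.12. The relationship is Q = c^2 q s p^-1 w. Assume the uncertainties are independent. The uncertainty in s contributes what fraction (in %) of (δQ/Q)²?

(δQ/Q)² = (2·δc/c)² + (1·δq/q)² + (1·δs/s)² + (-1·δp/p)² + (1·δw/w)²
  c term: (2×0.0216)² = 0.00186
  q term: (1×0.0279)² = 0.000781
  s term: (1×0.104)² = 0.0109
  p term: (-1×0.0656)² = 0.00431
  w term: (1×0.0139)² = 0.000193
Total = 0.0180. Share from s = 0.0109/0.0180 = 0.604.

60.4%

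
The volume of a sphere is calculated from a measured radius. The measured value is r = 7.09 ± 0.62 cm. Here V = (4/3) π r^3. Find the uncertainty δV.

392 cm^3

Relative error in a monomial: (δV/V)² = Σ (nᵢ · δxᵢ/xᵢ)².
  (3·δr/r)² = (3×0.0874)² = 0.0688
δV/V = √(0.0688) = 0.262
V = 1490 cm^3, so δV = 0.262 × 1490 = 392 cm^3.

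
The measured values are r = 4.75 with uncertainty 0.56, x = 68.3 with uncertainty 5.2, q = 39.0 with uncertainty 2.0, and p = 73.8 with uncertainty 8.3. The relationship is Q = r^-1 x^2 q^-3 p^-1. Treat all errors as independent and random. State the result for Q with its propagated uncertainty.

Relative error in a monomial: (δQ/Q)² = Σ (nᵢ · δxᵢ/xᵢ)².
  (-1·δr/r)² = (-1×0.118)² = 0.0139;  (2·δx/x)² = (2×0.0761)² = 0.0232;  (-3·δq/q)² = (-3×0.0513)² = 0.0237;  (-1·δp/p)² = (-1×0.112)² = 0.0126
δQ/Q = √(0.0734) = 0.271
Q = 0.000224, so δQ = 0.271 × 0.000224 = 6.08e-05.

(2.24 ± 0.608) × 10^-4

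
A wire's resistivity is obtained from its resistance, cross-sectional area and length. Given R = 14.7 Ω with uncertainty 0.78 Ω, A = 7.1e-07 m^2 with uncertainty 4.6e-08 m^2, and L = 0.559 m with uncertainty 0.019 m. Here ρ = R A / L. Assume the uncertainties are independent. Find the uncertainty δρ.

1.69e-06 Ω·m

Since ρ is a product/quotient, work with relative uncertainties:
  (1·δR/R)² = (1×0.0531)² = 0.00282;  (1·δA/A)² = (1×0.0648)² = 0.00420;  (-1·δL/L)² = (-1×0.0340)² = 0.00116
δρ/ρ = √(0.00817) = 0.0904
ρ = 1.87e-05 Ω·m, so δρ = 0.0904 × 1.87e-05 = 1.69e-06 Ω·m.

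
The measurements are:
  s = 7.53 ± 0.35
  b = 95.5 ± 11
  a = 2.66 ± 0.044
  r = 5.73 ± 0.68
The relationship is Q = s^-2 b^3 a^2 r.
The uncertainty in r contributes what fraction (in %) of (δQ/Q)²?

9.83%

(δQ/Q)² = (-2·δs/s)² + (3·δb/b)² + (2·δa/a)² + (1·δr/r)²
  s term: (-2×0.0465)² = 0.00864
  b term: (3×0.115)² = 0.119
  a term: (2×0.0165)² = 0.00109
  r term: (1×0.119)² = 0.0141
Total = 0.143. Share from r = 0.0141/0.143 = 0.0983.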